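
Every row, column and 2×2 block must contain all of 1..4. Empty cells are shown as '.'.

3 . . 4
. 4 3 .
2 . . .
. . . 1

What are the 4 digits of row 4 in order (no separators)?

4321

row 2, column 1 = 1 (sole candidate).
row 2, column 4 = 2 (sole candidate).
row 3, column 3 = 4 (sole candidate).
row 3, column 4 = 3 (sole candidate).
row 4, column 1 = 4: row 4 has {1}; col 1 has {1,2,3}; box has {2} → only 4 remains.
row 4, column 2 = 3: row 4 has {1,4}; col 2 has {4}; box has {2,4} → only 3 remains.
row 4, column 3 = 2: row 4 has {1,3,4}; col 3 has {3,4}; box has {1,3,4} → only 2 remains.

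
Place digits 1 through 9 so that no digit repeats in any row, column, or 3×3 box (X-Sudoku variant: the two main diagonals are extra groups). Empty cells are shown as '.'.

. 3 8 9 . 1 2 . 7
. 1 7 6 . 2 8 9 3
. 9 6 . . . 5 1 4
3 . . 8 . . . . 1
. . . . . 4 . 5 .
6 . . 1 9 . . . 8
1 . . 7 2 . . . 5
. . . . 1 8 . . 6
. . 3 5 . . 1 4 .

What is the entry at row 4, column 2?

row 1, column 8 = 6 (sole candidate).
row 3, column 1 = 2 (sole candidate).
row 3, column 4 = 3 (sole candidate).
row 3, column 6 = 7 (sole candidate).
row 4, column 6 = 6 (sole candidate).
row 5, column 4 = 2 (sole candidate).
row 5, column 5 = 3 (sole candidate).
row 5, column 9 = 9 (sole candidate).
row 6, column 6 = 5 (sole candidate).
row 7, column 3 = 4 (sole candidate).
row 7, column 7 = 9 (sole candidate).
row 8, column 2 = 2 (sole candidate).
row 8, column 4 = 4 (sole candidate).
row 8, column 8 = 7 (sole candidate).
row 9, column 1 = 8 (sole candidate).
row 9, column 5 = 6 (sole candidate).
row 9, column 6 = 9 (sole candidate).
row 9, column 9 = 2 (sole candidate).
row 1, column 1 = 4 (sole candidate).
row 1, column 5 = 5 (sole candidate).
row 2, column 1 = 5 (sole candidate).
row 2, column 5 = 4 (sole candidate).
row 3, column 5 = 8 (sole candidate).
row 4, column 5 = 7 (sole candidate).
row 4, column 7 = 4 (sole candidate).
row 4, column 8 = 2 (sole candidate).
row 5, column 1 = 7 (sole candidate).
row 5, column 2 = 8 (sole candidate).
row 5, column 3 = 1 (sole candidate).
row 5, column 7 = 6 (sole candidate).
row 6, column 2 = 4 (sole candidate).
row 6, column 3 = 2 (sole candidate).
row 6, column 8 = 3 (sole candidate).
row 7, column 2 = 6 (sole candidate).
row 7, column 6 = 3 (sole candidate).
row 7, column 8 = 8 (sole candidate).
row 8, column 1 = 9 (sole candidate).
row 8, column 3 = 5 (sole candidate).
row 8, column 7 = 3 (sole candidate).
row 9, column 2 = 7 (sole candidate).
row 4, column 2 = 5: row 4 has {1,2,3,4,6,7,8}; col 2 has {1,2,3,4,6,7,8,9}; box has {1,2,3,4,6,7,8} → only 5 remains.

5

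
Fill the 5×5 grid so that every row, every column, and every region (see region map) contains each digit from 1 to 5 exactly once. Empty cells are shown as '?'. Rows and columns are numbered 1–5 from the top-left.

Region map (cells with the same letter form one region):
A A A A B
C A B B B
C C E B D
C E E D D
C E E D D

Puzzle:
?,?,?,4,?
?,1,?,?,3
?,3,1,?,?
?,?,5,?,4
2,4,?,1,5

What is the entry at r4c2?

2

r3c5 = 2: row 3 has {1,3}; col 5 has {3,4,5}; region has {1,4,5} → only 2 remains.
r4c1 = 1: row 4 has {4,5}; col 1 has {2}; region has {2,3} → only 1 remains.
r4c2 = 2: row 4 has {1,4,5}; col 2 has {1,3,4}; region has {1,4,5} → only 2 remains.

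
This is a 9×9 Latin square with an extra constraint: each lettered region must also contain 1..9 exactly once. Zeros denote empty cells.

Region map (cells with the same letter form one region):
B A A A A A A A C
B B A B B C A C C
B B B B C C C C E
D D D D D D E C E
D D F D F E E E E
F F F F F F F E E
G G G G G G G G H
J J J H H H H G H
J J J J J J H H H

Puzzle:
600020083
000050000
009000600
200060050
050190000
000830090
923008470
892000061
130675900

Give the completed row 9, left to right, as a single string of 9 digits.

r7c4 = 5 (sole candidate).
r7c5 = 1 (sole candidate).
r7c9 = 6 (sole candidate).
r8c5 = 4 (sole candidate).
r9c3 = 4: row 9 has {1,3,5,6,7,9}; col 3 has {2,3,9}; region has {1,2,3,5,6,7,8,9} → only 4 remains.
r9c8 = 2: row 9 has {1,3,4,5,6,7,9}; col 8 has {5,6,7,8,9}; region has {1,4,6,9} → only 2 remains.
r9c9 = 8: row 9 has {1,2,3,4,5,6,7,9}; col 9 has {1,3,6}; region has {1,2,4,6,9} → only 8 remains.

134675928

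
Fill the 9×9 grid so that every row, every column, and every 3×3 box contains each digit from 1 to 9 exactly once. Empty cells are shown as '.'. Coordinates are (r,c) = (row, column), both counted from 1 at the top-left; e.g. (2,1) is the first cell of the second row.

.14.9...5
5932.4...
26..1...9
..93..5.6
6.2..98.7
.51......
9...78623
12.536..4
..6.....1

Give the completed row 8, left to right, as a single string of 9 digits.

127536984

(2,9) = 8: row 2 has {2,3,4,5,9}; col 9 has {1,3,4,5,6,7,9}; box has {5,9} → only 8 remains.
(6,9) = 2: row 6 has {1,5}; col 9 has {1,3,4,5,6,7,8,9}; box has {5,6,7,8} → only 2 remains.
(7,2) = 4: row 7 has {2,3,6,7,8,9}; col 2 has {1,2,5,6,9}; box has {1,2,6,9} → only 4 remains.
(7,3) = 5: row 7 has {2,3,4,6,7,8,9}; col 3 has {1,2,3,4,6,9}; box has {1,2,4,6,9} → only 5 remains.
(7,4) = 1: row 7 has {2,3,4,5,6,7,8,9}; col 4 has {2,3,5}; box has {3,5,6,7,8} → only 1 remains.
(9,6) = 2: row 9 has {1,6}; col 6 has {4,6,8,9}; box has {1,3,5,6,7,8} → only 2 remains.
(2,5) = 6: row 2 has {2,3,4,5,8,9}; col 5 has {1,3,7,9}; box has {1,2,4,9} → only 6 remains.
(5,2) = 3: row 5 has {2,6,7,8,9}; col 2 has {1,2,4,5,6,9}; box has {1,2,5,6,9} → only 3 remains.
(5,4) = 4: row 5 has {2,3,6,7,8,9}; col 4 has {1,2,3,5}; box has {3,9} → only 4 remains.
(5,5) = 5: row 5 has {2,3,4,6,7,8,9}; col 5 has {1,3,6,7,9}; box has {3,4,9} → only 5 remains.
(5,8) = 1: row 5 has {2,3,4,5,6,7,8,9}; col 8 has {2}; box has {2,5,6,7,8} → only 1 remains.
(6,5) = 8: row 6 has {1,2,5}; col 5 has {1,3,5,6,7,9}; box has {3,4,5,9} → only 8 remains.
(6,6) = 7: row 6 has {1,2,5,8}; col 6 has {2,4,6,8,9}; box has {3,4,5,8,9} → only 7 remains.
(9,4) = 9: row 9 has {1,2,6}; col 4 has {1,2,3,4,5}; box has {1,2,3,5,6,7,8} → only 9 remains.
(9,5) = 4: row 9 has {1,2,6,9}; col 5 has {1,3,5,6,7,8,9}; box has {1,2,3,5,6,7,8,9} → only 4 remains.
(9,7) = 7: row 9 has {1,2,4,6,9}; col 7 has {5,6,8}; box has {1,2,3,4,6} → only 7 remains.
(1,6) = 3: row 1 has {1,4,5,9}; col 6 has {2,4,6,7,8,9}; box has {1,2,4,6,9} → only 3 remains.
(1,7) = 2: row 1 has {1,3,4,5,9}; col 7 has {5,6,7,8}; box has {5,8,9} → only 2 remains.
(2,7) = 1: row 2 has {2,3,4,5,6,8,9}; col 7 has {2,5,6,7,8}; box has {2,5,8,9} → only 1 remains.
(2,8) = 7: row 2 has {1,2,3,4,5,6,8,9}; col 8 has {1,2}; box has {1,2,5,8,9} → only 7 remains.
(3,6) = 5: row 3 has {1,2,6,9}; col 6 has {2,3,4,6,7,8,9}; box has {1,2,3,4,6,9} → only 5 remains.
(4,5) = 2: row 4 has {3,5,6,9}; col 5 has {1,3,4,5,6,7,8,9}; box has {3,4,5,7,8,9} → only 2 remains.
(4,6) = 1: row 4 has {2,3,5,6,9}; col 6 has {2,3,4,5,6,7,8,9}; box has {2,3,4,5,7,8,9} → only 1 remains.
(4,8) = 4: row 4 has {1,2,3,5,6,9}; col 8 has {1,2,7}; box has {1,2,5,6,7,8} → only 4 remains.
(6,1) = 4: row 6 has {1,2,5,7,8}; col 1 has {1,2,5,6,9}; box has {1,2,3,5,6,9} → only 4 remains.
(6,4) = 6: row 6 has {1,2,4,5,7,8}; col 4 has {1,2,3,4,5,9}; box has {1,2,3,4,5,7,8,9} → only 6 remains.
(8,7) = 9: row 8 has {1,2,3,4,5,6}; col 7 has {1,2,5,6,7,8}; box has {1,2,3,4,6,7} → only 9 remains.
(8,8) = 8: row 8 has {1,2,3,4,5,6,9}; col 8 has {1,2,4,7}; box has {1,2,3,4,6,7,9} → only 8 remains.
(9,2) = 8: row 9 has {1,2,4,6,7,9}; col 2 has {1,2,3,4,5,6,9}; box has {1,2,4,5,6,9} → only 8 remains.
(9,8) = 5: row 9 has {1,2,4,6,7,8,9}; col 8 has {1,2,4,7,8}; box has {1,2,3,4,6,7,8,9} → only 5 remains.
(1,8) = 6: row 1 has {1,2,3,4,5,9}; col 8 has {1,2,4,5,7,8}; box has {1,2,5,7,8,9} → only 6 remains.
(3,8) = 3: row 3 has {1,2,5,6,9}; col 8 has {1,2,4,5,6,7,8}; box has {1,2,5,6,7,8,9} → only 3 remains.
(4,2) = 7: row 4 has {1,2,3,4,5,6,9}; col 2 has {1,2,3,4,5,6,8,9}; box has {1,2,3,4,5,6,9} → only 7 remains.
(6,7) = 3: row 6 has {1,2,4,5,6,7,8}; col 7 has {1,2,5,6,7,8,9}; box has {1,2,4,5,6,7,8} → only 3 remains.
(6,8) = 9: row 6 has {1,2,3,4,5,6,7,8}; col 8 has {1,2,3,4,5,6,7,8}; box has {1,2,3,4,5,6,7,8} → only 9 remains.
(8,3) = 7: row 8 has {1,2,3,4,5,6,8,9}; col 3 has {1,2,3,4,5,6,9}; box has {1,2,4,5,6,8,9} → only 7 remains.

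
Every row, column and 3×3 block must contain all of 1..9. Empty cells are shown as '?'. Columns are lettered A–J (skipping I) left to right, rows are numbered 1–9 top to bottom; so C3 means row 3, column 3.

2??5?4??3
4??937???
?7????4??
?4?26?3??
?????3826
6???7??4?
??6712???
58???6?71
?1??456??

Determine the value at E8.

E1 = 8 (sole candidate).
E3 = 2 (sole candidate).
F3 = 1 (sole candidate).
D8 = 3 (sole candidate).
E8 = 9: row 8 has {1,3,5,6,7,8}; col 5 has {1,2,3,4,6,7,8}; box has {1,2,3,4,5,6,7} → only 9 remains.

9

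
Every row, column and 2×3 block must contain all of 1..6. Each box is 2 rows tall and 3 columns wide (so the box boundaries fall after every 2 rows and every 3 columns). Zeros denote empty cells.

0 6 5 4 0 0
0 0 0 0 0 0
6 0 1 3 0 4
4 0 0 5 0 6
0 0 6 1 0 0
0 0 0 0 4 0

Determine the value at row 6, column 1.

row 3, column 5 = 2 (sole candidate).
row 4, column 5 = 1 (sole candidate).
row 1, column 5 = 3 (sole candidate).
row 3, column 2 = 5 (sole candidate).
row 5, column 5 = 5 (sole candidate).
row 2, column 5 = 6 (sole candidate).
row 2, column 4 = 2 (sole candidate).
row 6, column 4 = 6 (sole candidate).
row 1, column 6 = 1 (sole candidate).
row 2, column 6 = 5 (sole candidate).
row 1, column 1 = 2 (sole candidate).
row 5, column 1 = 3 (sole candidate).
row 5, column 6 = 2 (sole candidate).
row 6, column 3 = 2 (sole candidate).
row 6, column 6 = 3 (sole candidate).
row 2, column 1 = 1 (sole candidate).
row 4, column 3 = 3 (sole candidate).
row 5, column 2 = 4 (sole candidate).
row 6, column 1 = 5: row 6 has {2,3,4,6}; col 1 has {1,2,3,4,6}; box has {2,3,4,6} → only 5 remains.

5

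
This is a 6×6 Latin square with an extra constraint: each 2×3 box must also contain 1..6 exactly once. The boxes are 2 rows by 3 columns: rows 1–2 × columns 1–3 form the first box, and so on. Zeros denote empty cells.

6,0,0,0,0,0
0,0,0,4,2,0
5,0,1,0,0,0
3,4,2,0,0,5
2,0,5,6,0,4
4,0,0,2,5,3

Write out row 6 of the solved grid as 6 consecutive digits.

416253

row 1, column 6 = 1: row 1 has {6}; col 6 has {3,4,5}; box has {2,4} → only 1 remains.
row 2, column 1 = 1: row 2 has {2,4}; col 1 has {2,3,4,5,6}; box has {6} → only 1 remains.
row 2, column 3 = 3: row 2 has {1,2,4}; col 3 has {1,2,5}; box has {1,6} → only 3 remains.
row 2, column 6 = 6: row 2 has {1,2,3,4}; col 6 has {1,3,4,5}; box has {1,2,4} → only 6 remains.
row 3, column 2 = 6: row 3 has {1,5}; col 2 has {4}; box has {1,2,3,4,5} → only 6 remains.
row 3, column 4 = 3: row 3 has {1,5,6}; col 4 has {2,4,6}; box has {5} → only 3 remains.
row 3, column 5 = 4: row 3 has {1,3,5,6}; col 5 has {2,5}; box has {3,5} → only 4 remains.
row 3, column 6 = 2: row 3 has {1,3,4,5,6}; col 6 has {1,3,4,5,6}; box has {3,4,5} → only 2 remains.
row 4, column 4 = 1: row 4 has {2,3,4,5}; col 4 has {2,3,4,6}; box has {2,3,4,5} → only 1 remains.
row 4, column 5 = 6: row 4 has {1,2,3,4,5}; col 5 has {2,4,5}; box has {1,2,3,4,5} → only 6 remains.
row 5, column 5 = 1: row 5 has {2,4,5,6}; col 5 has {2,4,5,6}; box has {2,3,4,5,6} → only 1 remains.
row 6, column 2 = 1: row 6 has {2,3,4,5}; col 2 has {4,6}; box has {2,4,5} → only 1 remains.
row 6, column 3 = 6: row 6 has {1,2,3,4,5}; col 3 has {1,2,3,5}; box has {1,2,4,5} → only 6 remains.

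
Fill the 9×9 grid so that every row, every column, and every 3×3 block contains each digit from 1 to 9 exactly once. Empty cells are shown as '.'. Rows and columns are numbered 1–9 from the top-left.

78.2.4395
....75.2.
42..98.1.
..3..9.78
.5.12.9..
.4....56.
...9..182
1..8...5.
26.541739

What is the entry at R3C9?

7

R3C7 = 6: row 3 has {1,2,4,8,9}; col 7 has {1,3,5,7,9}; box has {1,2,3,5,9} → only 6 remains.
R3C9 = 7: row 3 has {1,2,4,6,8,9}; col 9 has {2,5,8,9}; box has {1,2,3,5,6,9} → only 7 remains.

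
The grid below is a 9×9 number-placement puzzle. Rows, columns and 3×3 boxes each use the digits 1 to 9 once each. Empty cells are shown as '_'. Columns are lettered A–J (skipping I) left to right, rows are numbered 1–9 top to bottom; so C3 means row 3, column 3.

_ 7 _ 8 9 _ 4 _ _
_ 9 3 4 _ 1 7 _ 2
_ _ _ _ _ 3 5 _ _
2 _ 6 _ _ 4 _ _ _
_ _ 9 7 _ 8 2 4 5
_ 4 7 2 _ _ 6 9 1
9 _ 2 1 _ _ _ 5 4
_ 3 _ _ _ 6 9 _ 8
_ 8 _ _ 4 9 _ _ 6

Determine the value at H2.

8

J1 = 3: row 1 has {4,7,8,9}; col 9 has {1,2,4,5,6,8}; box has {2,4,5,7} → only 3 remains.
D3 = 6: row 3 has {3,5}; col 4 has {1,2,4,7,8}; box has {1,3,4,8,9} → only 6 remains.
J3 = 9: row 3 has {3,5,6}; col 9 has {1,2,3,4,5,6,8}; box has {2,3,4,5,7} → only 9 remains.
J4 = 7: row 4 has {2,4,6}; col 9 has {1,2,3,4,5,6,8,9}; box has {1,2,4,5,6,9} → only 7 remains.
B5 = 1: row 5 has {2,4,5,7,8,9}; col 2 has {3,4,7,8,9}; box has {2,4,6,7,9} → only 1 remains.
F6 = 5: row 6 has {1,2,4,6,7,9}; col 6 has {1,3,4,6,8,9}; box has {2,4,7,8} → only 5 remains.
B7 = 6: row 7 has {1,2,4,5,9}; col 2 has {1,3,4,7,8,9}; box has {2,3,8,9} → only 6 remains.
F7 = 7: row 7 has {1,2,4,5,6,9}; col 6 has {1,3,4,5,6,8,9}; box has {1,4,6,9} → only 7 remains.
G7 = 3: row 7 has {1,2,4,5,6,7,9}; col 7 has {2,4,5,6,7,9}; box has {4,5,6,8,9} → only 3 remains.
D8 = 5: row 8 has {3,6,8,9}; col 4 has {1,2,4,6,7,8}; box has {1,4,6,7,9} → only 5 remains.
E8 = 2: row 8 has {3,5,6,8,9}; col 5 has {4,9}; box has {1,4,5,6,7,9} → only 2 remains.
D9 = 3: row 9 has {4,6,8,9}; col 4 has {1,2,4,5,6,7,8}; box has {1,2,4,5,6,7,9} → only 3 remains.
G9 = 1: row 9 has {3,4,6,8,9}; col 7 has {2,3,4,5,6,7,9}; box has {3,4,5,6,8,9} → only 1 remains.
F1 = 2: row 1 has {3,4,7,8,9}; col 6 has {1,3,4,5,6,7,8,9}; box has {1,3,4,6,8,9} → only 2 remains.
E2 = 5: row 2 has {1,2,3,4,7,9}; col 5 has {2,4,9}; box has {1,2,3,4,6,8,9} → only 5 remains.
B3 = 2: row 3 has {3,5,6,9}; col 2 has {1,3,4,6,7,8,9}; box has {3,7,9} → only 2 remains.
E3 = 7: row 3 has {2,3,5,6,9}; col 5 has {2,4,5,9}; box has {1,2,3,4,5,6,8,9} → only 7 remains.
B4 = 5: row 4 has {2,4,6,7}; col 2 has {1,2,3,4,6,7,8,9}; box has {1,2,4,6,7,9} → only 5 remains.
D4 = 9: row 4 has {2,4,5,6,7}; col 4 has {1,2,3,4,5,6,7,8}; box has {2,4,5,7,8} → only 9 remains.
G4 = 8: row 4 has {2,4,5,6,7,9}; col 7 has {1,2,3,4,5,6,7,9}; box has {1,2,4,5,6,7,9} → only 8 remains.
H4 = 3: row 4 has {2,4,5,6,7,8,9}; col 8 has {4,5,9}; box has {1,2,4,5,6,7,8,9} → only 3 remains.
A5 = 3: row 5 has {1,2,4,5,7,8,9}; col 1 has {2,9}; box has {1,2,4,5,6,7,9} → only 3 remains.
E5 = 6: row 5 has {1,2,3,4,5,7,8,9}; col 5 has {2,4,5,7,9}; box has {2,4,5,7,8,9} → only 6 remains.
A6 = 8: row 6 has {1,2,4,5,6,7,9}; col 1 has {2,3,9}; box has {1,2,3,4,5,6,7,9} → only 8 remains.
E6 = 3: row 6 has {1,2,4,5,6,7,8,9}; col 5 has {2,4,5,6,7,9}; box has {2,4,5,6,7,8,9} → only 3 remains.
E7 = 8: row 7 has {1,2,3,4,5,6,7,9}; col 5 has {2,3,4,5,6,7,9}; box has {1,2,3,4,5,6,7,9} → only 8 remains.
H8 = 7: row 8 has {2,3,5,6,8,9}; col 8 has {3,4,5,9}; box has {1,3,4,5,6,8,9} → only 7 remains.
C9 = 5: row 9 has {1,3,4,6,8,9}; col 3 has {2,3,6,7,9}; box has {2,3,6,8,9} → only 5 remains.
H9 = 2: row 9 has {1,3,4,5,6,8,9}; col 8 has {3,4,5,7,9}; box has {1,3,4,5,6,7,8,9} → only 2 remains.
C1 = 1: row 1 has {2,3,4,7,8,9}; col 3 has {2,3,5,6,7,9}; box has {2,3,7,9} → only 1 remains.
H1 = 6: row 1 has {1,2,3,4,7,8,9}; col 8 has {2,3,4,5,7,9}; box has {2,3,4,5,7,9} → only 6 remains.
A2 = 6: row 2 has {1,2,3,4,5,7,9}; col 1 has {2,3,8,9}; box has {1,2,3,7,9} → only 6 remains.
H2 = 8: row 2 has {1,2,3,4,5,6,7,9}; col 8 has {2,3,4,5,6,7,9}; box has {2,3,4,5,6,7,9} → only 8 remains.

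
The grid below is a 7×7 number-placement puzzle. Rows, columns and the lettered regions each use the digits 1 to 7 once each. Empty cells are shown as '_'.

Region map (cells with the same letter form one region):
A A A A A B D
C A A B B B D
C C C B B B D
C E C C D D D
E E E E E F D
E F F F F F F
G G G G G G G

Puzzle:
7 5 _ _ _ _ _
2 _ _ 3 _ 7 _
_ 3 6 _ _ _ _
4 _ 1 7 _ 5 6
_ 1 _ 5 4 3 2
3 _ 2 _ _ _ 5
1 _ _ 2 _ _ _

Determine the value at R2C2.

6

R2C3 = 4 (sole candidate).
R2C7 = 1 (sole candidate).
R3C1 = 5 (sole candidate).
R4C2 = 2 (sole candidate).
R4C5 = 3 (sole candidate).
R5C1 = 6 (sole candidate).
R5C3 = 7 (sole candidate).
R1C3 = 3 (sole candidate).
R1C7 = 4 (sole candidate).
R2C2 = 6: row 2 has {1,2,3,4,7}; col 2 has {1,2,3,5}; region has {3,4,5,7} → only 6 remains.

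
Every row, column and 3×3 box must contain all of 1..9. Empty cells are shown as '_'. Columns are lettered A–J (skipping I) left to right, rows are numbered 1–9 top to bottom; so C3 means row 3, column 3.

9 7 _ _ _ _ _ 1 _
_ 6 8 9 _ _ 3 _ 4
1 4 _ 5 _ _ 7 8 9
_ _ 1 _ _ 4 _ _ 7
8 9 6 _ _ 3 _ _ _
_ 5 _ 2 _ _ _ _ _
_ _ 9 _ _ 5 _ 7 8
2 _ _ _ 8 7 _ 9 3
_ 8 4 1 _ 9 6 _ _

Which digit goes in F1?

8

A2 = 5: row 2 has {3,4,6,8,9}; col 1 has {1,2,8,9}; box has {1,4,6,7,8,9} → only 5 remains.
H2 = 2: row 2 has {3,4,5,6,8,9}; col 8 has {1,7,8,9}; box has {1,3,4,7,8,9} → only 2 remains.
A4 = 3: row 4 has {1,4,7}; col 1 has {1,2,5,8,9}; box has {1,5,6,8,9} → only 3 remains.
B4 = 2: row 4 has {1,3,4,7}; col 2 has {4,5,6,7,8,9}; box has {1,3,5,6,8,9} → only 2 remains.
D5 = 7: row 5 has {3,6,8,9}; col 4 has {1,2,5,9}; box has {2,3,4} → only 7 remains.
C6 = 7: row 6 has {2,5}; col 3 has {1,4,6,8,9}; box has {1,2,3,5,6,8,9} → only 7 remains.
A7 = 6: row 7 has {5,7,8,9}; col 1 has {1,2,3,5,8,9}; box has {2,4,8,9} → only 6 remains.
B8 = 1: row 8 has {2,3,7,8,9}; col 2 has {2,4,5,6,7,8,9}; box has {2,4,6,8,9} → only 1 remains.
C8 = 5: row 8 has {1,2,3,7,8,9}; col 3 has {1,4,6,7,8,9}; box has {1,2,4,6,8,9} → only 5 remains.
G8 = 4: row 8 has {1,2,3,5,7,8,9}; col 7 has {3,6,7}; box has {3,6,7,8,9} → only 4 remains.
A9 = 7: row 9 has {1,4,6,8,9}; col 1 has {1,2,3,5,6,8,9}; box has {1,2,4,5,6,8,9} → only 7 remains.
H9 = 5: row 9 has {1,4,6,7,8,9}; col 8 has {1,2,7,8,9}; box has {3,4,6,7,8,9} → only 5 remains.
J9 = 2: row 9 has {1,4,5,6,7,8,9}; col 9 has {3,4,7,8,9}; box has {3,4,5,6,7,8,9} → only 2 remains.
G1 = 5: row 1 has {1,7,9}; col 7 has {3,4,6,7}; box has {1,2,3,4,7,8,9} → only 5 remains.
J1 = 6: row 1 has {1,5,7,9}; col 9 has {2,3,4,7,8,9}; box has {1,2,3,4,5,7,8,9} → only 6 remains.
F2 = 1: row 2 has {2,3,4,5,6,8,9}; col 6 has {3,4,5,7,9}; box has {5,9} → only 1 remains.
H4 = 6: row 4 has {1,2,3,4,7}; col 8 has {1,2,5,7,8,9}; box has {7} → only 6 remains.
H5 = 4: row 5 has {3,6,7,8,9}; col 8 has {1,2,5,6,7,8,9}; box has {6,7} → only 4 remains.
A6 = 4: row 6 has {2,5,7}; col 1 has {1,2,3,5,6,7,8,9}; box has {1,2,3,5,6,7,8,9} → only 4 remains.
H6 = 3: row 6 has {2,4,5,7}; col 8 has {1,2,4,5,6,7,8,9}; box has {4,6,7} → only 3 remains.
J6 = 1: row 6 has {2,3,4,5,7}; col 9 has {2,3,4,6,7,8,9}; box has {3,4,6,7} → only 1 remains.
B7 = 3: row 7 has {5,6,7,8,9}; col 2 has {1,2,4,5,6,7,8,9}; box has {1,2,4,5,6,7,8,9} → only 3 remains.
D7 = 4: row 7 has {3,5,6,7,8,9}; col 4 has {1,2,5,7,9}; box has {1,5,7,8,9} → only 4 remains.
E7 = 2: row 7 has {3,4,5,6,7,8,9}; col 5 has {8}; box has {1,4,5,7,8,9} → only 2 remains.
G7 = 1: row 7 has {2,3,4,5,6,7,8,9}; col 7 has {3,4,5,6,7}; box has {2,3,4,5,6,7,8,9} → only 1 remains.
D8 = 6: row 8 has {1,2,3,4,5,7,8,9}; col 4 has {1,2,4,5,7,9}; box has {1,2,4,5,7,8,9} → only 6 remains.
E9 = 3: row 9 has {1,2,4,5,6,7,8,9}; col 5 has {2,8}; box has {1,2,4,5,6,7,8,9} → only 3 remains.
E1 = 4: row 1 has {1,5,6,7,9}; col 5 has {2,3,8}; box has {1,5,9} → only 4 remains.
E2 = 7: row 2 has {1,2,3,4,5,6,8,9}; col 5 has {2,3,4,8}; box has {1,4,5,9} → only 7 remains.
E3 = 6: row 3 has {1,4,5,7,8,9}; col 5 has {2,3,4,7,8}; box has {1,4,5,7,9} → only 6 remains.
F3 = 2: row 3 has {1,4,5,6,7,8,9}; col 6 has {1,3,4,5,7,9}; box has {1,4,5,6,7,9} → only 2 remains.
D4 = 8: row 4 has {1,2,3,4,6,7}; col 4 has {1,2,4,5,6,7,9}; box has {2,3,4,7} → only 8 remains.
G4 = 9: row 4 has {1,2,3,4,6,7,8}; col 7 has {1,3,4,5,6,7}; box has {1,3,4,6,7} → only 9 remains.
G5 = 2: row 5 has {3,4,6,7,8,9}; col 7 has {1,3,4,5,6,7,9}; box has {1,3,4,6,7,9} → only 2 remains.
J5 = 5: row 5 has {2,3,4,6,7,8,9}; col 9 has {1,2,3,4,6,7,8,9}; box has {1,2,3,4,6,7,9} → only 5 remains.
E6 = 9: row 6 has {1,2,3,4,5,7}; col 5 has {2,3,4,6,7,8}; box has {2,3,4,7,8} → only 9 remains.
F6 = 6: row 6 has {1,2,3,4,5,7,9}; col 6 has {1,2,3,4,5,7,9}; box has {2,3,4,7,8,9} → only 6 remains.
G6 = 8: row 6 has {1,2,3,4,5,6,7,9}; col 7 has {1,2,3,4,5,6,7,9}; box has {1,2,3,4,5,6,7,9} → only 8 remains.
D1 = 3: row 1 has {1,4,5,6,7,9}; col 4 has {1,2,4,5,6,7,8,9}; box has {1,2,4,5,6,7,9} → only 3 remains.
F1 = 8: row 1 has {1,3,4,5,6,7,9}; col 6 has {1,2,3,4,5,6,7,9}; box has {1,2,3,4,5,6,7,9} → only 8 remains.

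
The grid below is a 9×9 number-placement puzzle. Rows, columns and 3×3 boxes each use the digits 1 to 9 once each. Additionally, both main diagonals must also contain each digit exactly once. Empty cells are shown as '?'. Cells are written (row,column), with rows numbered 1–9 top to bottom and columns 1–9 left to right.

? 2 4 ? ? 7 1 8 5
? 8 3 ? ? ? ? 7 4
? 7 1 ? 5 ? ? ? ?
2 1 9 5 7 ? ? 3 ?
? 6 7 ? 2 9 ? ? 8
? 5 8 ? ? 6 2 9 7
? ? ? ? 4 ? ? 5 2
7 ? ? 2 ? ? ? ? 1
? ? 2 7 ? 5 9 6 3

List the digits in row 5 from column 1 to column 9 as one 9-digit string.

467329518

(1,1) = 9: row 1 has {1,2,4,5,7,8}; col 1 has {2,7}; box has {1,2,3,4,7,8}; main diagonal has {1,2,3,5,6,8} → only 9 remains.
(2,7) = 6: row 2 has {3,4,7,8}; col 7 has {1,2,9}; box has {1,4,5,7,8} → only 6 remains.
(3,1) = 6: row 3 has {1,5,7}; col 1 has {2,7,9}; box has {1,2,3,4,7,8,9} → only 6 remains.
(3,7) = 3: row 3 has {1,5,6,7}; col 7 has {1,2,6,9}; box has {1,4,5,6,7,8}; anti-diagonal has {2,5,7} → only 3 remains.
(3,8) = 2: row 3 has {1,3,5,6,7}; col 8 has {3,5,6,7,8,9}; box has {1,3,4,5,6,7,8} → only 2 remains.
(3,9) = 9: row 3 has {1,2,3,5,6,7}; col 9 has {1,2,3,4,5,7,8}; box has {1,2,3,4,5,6,7,8} → only 9 remains.
(4,7) = 4: row 4 has {1,2,3,5,7,9}; col 7 has {1,2,3,6,9}; box has {2,3,7,8,9} → only 4 remains.
(4,9) = 6: row 4 has {1,2,3,4,5,7,9}; col 9 has {1,2,3,4,5,7,8,9}; box has {2,3,4,7,8,9} → only 6 remains.
(5,7) = 5: row 5 has {2,6,7,8,9}; col 7 has {1,2,3,4,6,9}; box has {2,3,4,6,7,8,9} → only 5 remains.
(5,8) = 1: row 5 has {2,5,6,7,8,9}; col 8 has {2,3,5,6,7,8,9}; box has {2,3,4,5,6,7,8,9} → only 1 remains.
(7,3) = 6: row 7 has {2,4,5}; col 3 has {1,2,3,4,7,8,9}; box has {2,7}; anti-diagonal has {2,3,5,7} → only 6 remains.
(7,7) = 7: row 7 has {2,4,5,6}; col 7 has {1,2,3,4,5,6,9}; box has {1,2,3,5,6,9}; main diagonal has {1,2,3,5,6,8,9} → only 7 remains.
(8,3) = 5: row 8 has {1,2,7}; col 3 has {1,2,3,4,6,7,8,9}; box has {2,6,7} → only 5 remains.
(8,7) = 8: row 8 has {1,2,5,7}; col 7 has {1,2,3,4,5,6,7,9}; box has {1,2,3,5,6,7,9} → only 8 remains.
(8,8) = 4: row 8 has {1,2,5,7,8}; col 8 has {1,2,3,5,6,7,8,9}; box has {1,2,3,5,6,7,8,9}; main diagonal has {1,2,3,5,6,7,8,9} → only 4 remains.
(9,2) = 4: row 9 has {2,3,5,6,7,9}; col 2 has {1,2,5,6,7,8}; box has {2,5,6,7} → only 4 remains.
(2,1) = 5: row 2 has {3,4,6,7,8}; col 1 has {2,6,7,9}; box has {1,2,3,4,6,7,8,9} → only 5 remains.
(4,6) = 8: row 4 has {1,2,3,4,5,6,7,9}; col 6 has {5,6,7,9}; box has {2,5,6,7,9}; anti-diagonal has {2,3,5,6,7} → only 8 remains.
(8,2) = 9: row 8 has {1,2,4,5,7,8}; col 2 has {1,2,4,5,6,7,8}; box has {2,4,5,6,7}; anti-diagonal has {2,3,5,6,7,8} → only 9 remains.
(8,6) = 3: row 8 has {1,2,4,5,7,8,9}; col 6 has {5,6,7,8,9}; box has {2,4,5,7} → only 3 remains.
(9,1) = 1: row 9 has {2,3,4,5,6,7,9}; col 1 has {2,5,6,7,9}; box has {2,4,5,6,7,9}; anti-diagonal has {2,3,5,6,7,8,9} → only 1 remains.
(9,5) = 8: row 9 has {1,2,3,4,5,6,7,9}; col 5 has {2,4,5,7}; box has {2,3,4,5,7} → only 8 remains.
(3,6) = 4: row 3 has {1,2,3,5,6,7,9}; col 6 has {3,5,6,7,8,9}; box has {5,7} → only 4 remains.
(6,4) = 4: row 6 has {2,5,6,7,8,9}; col 4 has {2,5,7}; box has {2,5,6,7,8,9}; anti-diagonal has {1,2,3,5,6,7,8,9} → only 4 remains.
(7,2) = 3: row 7 has {2,4,5,6,7}; col 2 has {1,2,4,5,6,7,8,9}; box has {1,2,4,5,6,7,9} → only 3 remains.
(7,6) = 1: row 7 has {2,3,4,5,6,7}; col 6 has {3,4,5,6,7,8,9}; box has {2,3,4,5,7,8} → only 1 remains.
(8,5) = 6: row 8 has {1,2,3,4,5,7,8,9}; col 5 has {2,4,5,7,8}; box has {1,2,3,4,5,7,8} → only 6 remains.
(1,5) = 3: row 1 has {1,2,4,5,7,8,9}; col 5 has {2,4,5,6,7,8}; box has {4,5,7} → only 3 remains.
(2,6) = 2: row 2 has {3,4,5,6,7,8}; col 6 has {1,3,4,5,6,7,8,9}; box has {3,4,5,7} → only 2 remains.
(3,4) = 8: row 3 has {1,2,3,4,5,6,7,9}; col 4 has {2,4,5,7}; box has {2,3,4,5,7} → only 8 remains.
(5,4) = 3: row 5 has {1,2,5,6,7,8,9}; col 4 has {2,4,5,7,8}; box has {2,4,5,6,7,8,9} → only 3 remains.
(6,1) = 3: row 6 has {2,4,5,6,7,8,9}; col 1 has {1,2,5,6,7,9}; box has {1,2,5,6,7,8,9} → only 3 remains.
(6,5) = 1: row 6 has {2,3,4,5,6,7,8,9}; col 5 has {2,3,4,5,6,7,8}; box has {2,3,4,5,6,7,8,9} → only 1 remains.
(7,1) = 8: row 7 has {1,2,3,4,5,6,7}; col 1 has {1,2,3,5,6,7,9}; box has {1,2,3,4,5,6,7,9} → only 8 remains.
(7,4) = 9: row 7 has {1,2,3,4,5,6,7,8}; col 4 has {2,3,4,5,7,8}; box has {1,2,3,4,5,6,7,8} → only 9 remains.
(1,4) = 6: row 1 has {1,2,3,4,5,7,8,9}; col 4 has {2,3,4,5,7,8,9}; box has {2,3,4,5,7,8} → only 6 remains.
(2,4) = 1: row 2 has {2,3,4,5,6,7,8}; col 4 has {2,3,4,5,6,7,8,9}; box has {2,3,4,5,6,7,8} → only 1 remains.
(2,5) = 9: row 2 has {1,2,3,4,5,6,7,8}; col 5 has {1,2,3,4,5,6,7,8}; box has {1,2,3,4,5,6,7,8} → only 9 remains.
(5,1) = 4: row 5 has {1,2,3,5,6,7,8,9}; col 1 has {1,2,3,5,6,7,8,9}; box has {1,2,3,5,6,7,8,9} → only 4 remains.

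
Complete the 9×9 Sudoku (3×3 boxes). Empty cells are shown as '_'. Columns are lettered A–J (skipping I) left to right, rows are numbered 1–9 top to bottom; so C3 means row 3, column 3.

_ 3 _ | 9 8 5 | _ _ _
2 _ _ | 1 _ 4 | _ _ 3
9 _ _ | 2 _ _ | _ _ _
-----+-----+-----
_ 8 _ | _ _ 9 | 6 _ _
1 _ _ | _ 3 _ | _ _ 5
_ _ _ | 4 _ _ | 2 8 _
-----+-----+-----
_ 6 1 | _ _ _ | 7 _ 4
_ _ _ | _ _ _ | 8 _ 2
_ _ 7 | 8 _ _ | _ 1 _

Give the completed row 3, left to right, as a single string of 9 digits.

916273548

H1 = 2: in row 1, 2 can only go here (every other open cell in that row sees a 2).
C2 = 8: in row 2, 8 can only go here (every other open cell in that row sees an 8).
F3 = 3: in row 3, 3 can only go here (every other open cell in that row sees a 3).
J3 = 8: in row 3, 8 can only go here (every other open cell in that row sees an 8).
F7 = 2: row 7 has {1,4,6,7}; col 6 has {3,4,5,9}; box has {8} → only 2 remains.
F9 = 6: row 9 has {1,7,8}; col 6 has {2,3,4,5,9}; box has {2,8} → only 6 remains.
J9 = 9: row 9 has {1,6,7,8}; col 9 has {2,3,4,5,8}; box has {1,2,4,7,8} → only 9 remains.
F5 = 8: in row 5, 8 can only go here (every other open cell in that row sees an 8).
A7 = 8: in row 7, 8 can only go here (every other open cell in that row sees an 8).
E7 = 9: in row 7, 9 can only go here (every other open cell in that row sees a 9).
H8 = 6: in row 8, 6 can only go here (every other open cell in that row sees a 6).
E2 = 6: in row 2, 6 can only go here (every other open cell in that row sees a 6).
E3 = 7: row 3 has {2,3,8,9}; col 5 has {3,6,8,9}; box has {1,2,3,4,5,6,8,9} → only 7 remains.
C3 = 6: in row 3, 6 can only go here (every other open cell in that row sees a 6).
C1 = 4: row 1 has {2,3,5,8,9}; col 3 has {1,6,7,8}; box has {2,3,6,8,9} → only 4 remains.
G1 = 1: row 1 has {2,3,4,5,8,9}; col 7 has {2,6,7,8}; box has {2,3,8} → only 1 remains.
A1 = 7: row 1 has {1,2,3,4,5,8,9}; col 1 has {1,2,8,9}; box has {2,3,4,6,8,9} → only 7 remains.
J1 = 6: row 1 has {1,2,3,4,5,7,8,9}; col 9 has {2,3,4,5,8,9}; box has {1,2,3,8} → only 6 remains.
B2 = 5: row 2 has {1,2,3,4,6,8}; col 2 has {3,6,8}; box has {2,3,4,6,7,8,9} → only 5 remains.
G2 = 9: row 2 has {1,2,3,4,5,6,8}; col 7 has {1,2,6,7,8}; box has {1,2,3,6,8} → only 9 remains.
H2 = 7: row 2 has {1,2,3,4,5,6,8,9}; col 8 has {1,2,6,8}; box has {1,2,3,6,8,9} → only 7 remains.
B3 = 1: row 3 has {2,3,6,7,8,9}; col 2 has {3,5,6,8}; box has {2,3,4,5,6,7,8,9} → only 1 remains.
G5 = 4: row 5 has {1,3,5,8}; col 7 has {1,2,6,7,8,9}; box has {2,5,6,8} → only 4 remains.
H5 = 9: row 5 has {1,3,4,5,8}; col 8 has {1,2,6,7,8}; box has {2,4,5,6,8} → only 9 remains.
G3 = 5: row 3 has {1,2,3,6,7,8,9}; col 7 has {1,2,4,6,7,8,9}; box has {1,2,3,6,7,8,9} → only 5 remains.
H3 = 4: row 3 has {1,2,3,5,6,7,8,9}; col 8 has {1,2,6,7,8,9}; box has {1,2,3,5,6,7,8,9} → only 4 remains.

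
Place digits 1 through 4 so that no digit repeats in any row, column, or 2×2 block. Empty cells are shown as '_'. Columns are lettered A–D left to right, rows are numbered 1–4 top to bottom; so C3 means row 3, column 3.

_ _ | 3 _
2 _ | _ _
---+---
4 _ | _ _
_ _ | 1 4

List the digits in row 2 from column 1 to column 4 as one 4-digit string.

A1 = 1: row 1 has {3}; col 1 has {2,4}; box has {2} → only 1 remains.
B1 = 4: row 1 has {1,3}; col 2 has {}; box has {1,2} → only 4 remains.
D1 = 2: row 1 has {1,3,4}; col 4 has {4}; box has {3} → only 2 remains.
B2 = 3: row 2 has {2}; col 2 has {4}; box has {1,2,4} → only 3 remains.
C2 = 4: row 2 has {2,3}; col 3 has {1,3}; box has {2,3} → only 4 remains.
D2 = 1: row 2 has {2,3,4}; col 4 has {2,4}; box has {2,3,4} → only 1 remains.

2341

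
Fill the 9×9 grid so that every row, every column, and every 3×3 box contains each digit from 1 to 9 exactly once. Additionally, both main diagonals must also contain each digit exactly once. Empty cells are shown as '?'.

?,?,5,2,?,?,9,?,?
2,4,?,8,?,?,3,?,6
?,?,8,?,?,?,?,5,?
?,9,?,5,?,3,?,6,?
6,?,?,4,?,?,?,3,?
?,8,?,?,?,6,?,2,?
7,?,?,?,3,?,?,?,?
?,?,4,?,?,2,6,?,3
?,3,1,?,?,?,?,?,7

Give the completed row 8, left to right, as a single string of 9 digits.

row 8, column 2 = 5: row 8 has {2,3,4,6}; col 2 has {3,4,8,9}; box has {1,3,4,7}; anti-diagonal has {3} → only 5 remains.
row 1, column 1 = 3: in row 1, 3 can only go here (every other open cell in that row sees a 3).
row 3, column 4 = 3: in row 3, 3 can only go here (every other open cell in that row sees a 3).
row 6, column 3 = 3: in row 6, 3 can only go here (every other open cell in that row sees a 3).
row 9, column 7 = 2: in row 9, 2 can only go here (every other open cell in that row sees a 2).
row 7, column 7 = 1: row 7 has {3,7}; col 7 has {2,3,6,9}; box has {2,3,6,7}; main diagonal has {3,4,5,6,7,8} → only 1 remains.
row 8, column 8 = 9: row 8 has {2,3,4,5,6}; col 8 has {2,3,5,6}; box has {1,2,3,6,7}; main diagonal has {1,3,4,5,6,7,8} → only 9 remains.
row 5, column 5 = 2: row 5 has {3,4,6}; col 5 has {3}; box has {3,4,5,6}; main diagonal has {1,3,4,5,6,7,8,9}; anti-diagonal has {3,5} → only 2 remains.
row 8, column 1 = 8: row 8 has {2,3,4,5,6,9}; col 1 has {2,3,6,7}; box has {1,3,4,5,7} → only 8 remains.
row 9, column 1 = 9: row 9 has {1,2,3,7}; col 1 has {2,3,6,7,8}; box has {1,3,4,5,7,8}; anti-diagonal has {2,3,5} → only 9 remains.
row 9, column 4 = 6: row 9 has {1,2,3,7,9}; col 4 has {2,3,4,5,8}; box has {2,3} → only 6 remains.
row 3, column 1 = 1: row 3 has {3,5,8}; col 1 has {2,3,6,7,8,9}; box has {2,3,4,5,8} → only 1 remains.
row 4, column 1 = 4: row 4 has {3,5,6,9}; col 1 has {1,2,3,6,7,8,9}; box has {3,6,8,9} → only 4 remains.
row 5, column 3 = 7: row 5 has {2,3,4,6}; col 3 has {1,3,4,5,8}; box has {3,4,6,8,9} → only 7 remains.
row 6, column 1 = 5: row 6 has {2,3,6,8}; col 1 has {1,2,3,4,6,7,8,9}; box has {3,4,6,7,8,9} → only 5 remains.
row 7, column 3 = 6: row 7 has {1,3,7}; col 3 has {1,3,4,5,7,8}; box has {1,3,4,5,7,8,9}; anti-diagonal has {2,3,5,9} → only 6 remains.
row 7, column 4 = 9: row 7 has {1,3,6,7}; col 4 has {2,3,4,5,6,8}; box has {2,3,6} → only 9 remains.
row 2, column 3 = 9: row 2 has {2,3,4,6,8}; col 3 has {1,3,4,5,6,7,8}; box has {1,2,3,4,5,8} → only 9 remains.
row 4, column 3 = 2: row 4 has {3,4,5,6,9}; col 3 has {1,3,4,5,6,7,8,9}; box has {3,4,5,6,7,8,9} → only 2 remains.
row 5, column 2 = 1: row 5 has {2,3,4,6,7}; col 2 has {3,4,5,8,9}; box has {2,3,4,5,6,7,8,9} → only 1 remains.
row 7, column 2 = 2: row 7 has {1,3,6,7,9}; col 2 has {1,3,4,5,8,9}; box has {1,3,4,5,6,7,8,9} → only 2 remains.
row 3, column 9 = 2: in row 3, 2 can only go here (every other open cell in that row sees a 2).
row 5, column 7 = 5: in column 7, 5 can only go here (every other open cell in that column sees a 5).
row 4, column 7 = 8: in column 7, 8 can only go here (every other open cell in that column sees an 8).
row 4, column 9 = 1: row 4 has {2,3,4,5,6,8,9}; col 9 has {2,3,6,7}; box has {2,3,5,6,8} → only 1 remains.
row 5, column 9 = 9: row 5 has {1,2,3,4,5,6,7}; col 9 has {1,2,3,6,7}; box has {1,2,3,5,6,8} → only 9 remains.
row 6, column 9 = 4: row 6 has {2,3,5,6,8}; col 9 has {1,2,3,6,7,9}; box has {1,2,3,5,6,8,9} → only 4 remains.
row 1, column 9 = 8: row 1 has {2,3,5,9}; col 9 has {1,2,3,4,6,7,9}; box has {2,3,5,6,9}; anti-diagonal has {2,3,5,6,9} → only 8 remains.
row 4, column 5 = 7: row 4 has {1,2,3,4,5,6,8,9}; col 5 has {2,3}; box has {2,3,4,5,6} → only 7 remains.
row 5, column 6 = 8: row 5 has {1,2,3,4,5,6,7,9}; col 6 has {2,3,6}; box has {2,3,4,5,6,7} → only 8 remains.
row 6, column 4 = 1: row 6 has {2,3,4,5,6,8}; col 4 has {2,3,4,5,6,8,9}; box has {2,3,4,5,6,7,8}; anti-diagonal has {2,3,5,6,8,9} → only 1 remains.
row 6, column 5 = 9: row 6 has {1,2,3,4,5,6,8}; col 5 has {2,3,7}; box has {1,2,3,4,5,6,7,8} → only 9 remains.
row 6, column 7 = 7: row 6 has {1,2,3,4,5,6,8,9}; col 7 has {1,2,3,5,6,8,9}; box has {1,2,3,4,5,6,8,9} → only 7 remains.
row 7, column 9 = 5: row 7 has {1,2,3,6,7,9}; col 9 has {1,2,3,4,6,7,8,9}; box has {1,2,3,6,7,9} → only 5 remains.
row 8, column 4 = 7: row 8 has {2,3,4,5,6,8,9}; col 4 has {1,2,3,4,5,6,8,9}; box has {2,3,6,9} → only 7 remains.
row 8, column 5 = 1: row 8 has {2,3,4,5,6,7,8,9}; col 5 has {2,3,7,9}; box has {2,3,6,7,9} → only 1 remains.

854712693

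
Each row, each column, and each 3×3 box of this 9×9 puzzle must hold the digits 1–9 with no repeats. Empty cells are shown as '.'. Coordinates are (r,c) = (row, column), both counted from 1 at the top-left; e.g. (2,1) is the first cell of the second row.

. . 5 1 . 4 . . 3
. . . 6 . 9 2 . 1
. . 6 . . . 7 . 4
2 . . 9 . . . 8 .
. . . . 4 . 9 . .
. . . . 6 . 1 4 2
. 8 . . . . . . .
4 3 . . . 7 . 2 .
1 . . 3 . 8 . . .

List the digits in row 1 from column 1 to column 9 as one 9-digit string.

925174863

(2,8) = 5 (sole candidate).
(3,8) = 9 (sole candidate).
(8,3) = 9 (sole candidate).
(8,4) = 5 (sole candidate).
(8,5) = 1 (sole candidate).
(1,8) = 6: row 1 has {1,3,4,5}; col 8 has {2,4,5,8,9}; box has {1,2,3,4,5,7,9} → only 6 remains.
(9,8) = 7 (sole candidate).
(1,7) = 8: row 1 has {1,3,4,5,6}; col 7 has {1,2,7,9}; box has {1,2,3,4,5,6,7,9} → only 8 remains.
(5,8) = 3 (sole candidate).
(7,8) = 1 (sole candidate).
(8,7) = 6 (sole candidate).
(8,9) = 8 (sole candidate).
(9,3) = 2 (sole candidate).
(9,5) = 9 (sole candidate).
(9,9) = 5 (sole candidate).
(4,7) = 5 (sole candidate).
(7,3) = 7 (sole candidate).
(7,5) = 2 (sole candidate).
(7,6) = 6 (sole candidate).
(7,9) = 9 (sole candidate).
(9,2) = 6 (sole candidate).
(9,7) = 4 (sole candidate).
(1,5) = 7: row 1 has {1,3,4,5,6,8}; col 5 has {1,2,4,6,9}; box has {1,4,6,9} → only 7 remains.
(4,5) = 3 (sole candidate).
(4,6) = 1 (sole candidate).
(6,6) = 5 (sole candidate).
(7,1) = 5 (sole candidate).
(7,4) = 4 (sole candidate).
(7,7) = 3 (sole candidate).
(1,1) = 9: row 1 has {1,3,4,5,6,7,8}; col 1 has {1,2,4,5}; box has {5,6} → only 9 remains.
(1,2) = 2: row 1 has {1,3,4,5,6,7,8,9}; col 2 has {3,6,8}; box has {5,6,9} → only 2 remains.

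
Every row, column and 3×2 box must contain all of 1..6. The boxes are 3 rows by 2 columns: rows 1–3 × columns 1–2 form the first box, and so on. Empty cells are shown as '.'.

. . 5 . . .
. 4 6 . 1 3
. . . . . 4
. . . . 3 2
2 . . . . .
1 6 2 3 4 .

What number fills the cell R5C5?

6

R1C6 = 6: row 1 has {5}; col 6 has {2,3,4}; box has {1,3,4} → only 6 remains.
R2C1 = 5: row 2 has {1,3,4,6}; col 1 has {1,2}; box has {4} → only 5 remains.
R2C4 = 2: row 2 has {1,3,4,5,6}; col 4 has {3}; box has {5,6} → only 2 remains.
R3C4 = 1: row 3 has {4}; col 4 has {2,3}; box has {2,5,6} → only 1 remains.
R4C1 = 4: row 4 has {2,3}; col 1 has {1,2,5}; box has {1,2,6} → only 4 remains.
R4C2 = 5: row 4 has {2,3,4}; col 2 has {4,6}; box has {1,2,4,6} → only 5 remains.
R4C3 = 1: row 4 has {2,3,4,5}; col 3 has {2,5,6}; box has {2,3} → only 1 remains.
R4C4 = 6: row 4 has {1,2,3,4,5}; col 4 has {1,2,3}; box has {1,2,3} → only 6 remains.
R5C2 = 3: row 5 has {2}; col 2 has {4,5,6}; box has {1,2,4,5,6} → only 3 remains.
R5C3 = 4: row 5 has {2,3}; col 3 has {1,2,5,6}; box has {1,2,3,6} → only 4 remains.
R5C4 = 5: row 5 has {2,3,4}; col 4 has {1,2,3,6}; box has {1,2,3,4,6} → only 5 remains.
R5C5 = 6: row 5 has {2,3,4,5}; col 5 has {1,3,4}; box has {2,3,4} → only 6 remains.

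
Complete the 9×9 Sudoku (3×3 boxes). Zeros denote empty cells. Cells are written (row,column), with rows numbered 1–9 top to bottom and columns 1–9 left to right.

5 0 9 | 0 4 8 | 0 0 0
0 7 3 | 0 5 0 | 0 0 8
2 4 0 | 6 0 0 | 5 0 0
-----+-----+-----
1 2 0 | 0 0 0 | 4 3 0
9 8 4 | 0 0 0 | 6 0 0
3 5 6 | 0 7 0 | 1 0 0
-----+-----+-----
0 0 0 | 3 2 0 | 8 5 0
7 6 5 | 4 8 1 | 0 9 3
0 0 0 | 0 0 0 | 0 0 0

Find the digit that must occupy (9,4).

9

(1,2) = 1 (sole candidate).
(2,1) = 6 (sole candidate).
(3,3) = 8 (sole candidate).
(4,3) = 7 (sole candidate).
(7,1) = 4 (sole candidate).
(7,2) = 9 (sole candidate).
(7,3) = 1 (sole candidate).
(8,7) = 2 (sole candidate).
(9,1) = 8 (sole candidate).
(9,2) = 3 (sole candidate).
(9,3) = 2 (sole candidate).
(9,7) = 7 (sole candidate).
(1,7) = 3 (sole candidate).
(2,7) = 9 (sole candidate).
(7,9) = 6 (sole candidate).
(2,6) = 2 (sole candidate).
(7,6) = 7 (sole candidate).
(1,4) = 7 (sole candidate).
(1,9) = 2 (sole candidate).
(2,4) = 1 (sole candidate).
(2,8) = 4 (sole candidate).
(6,9) = 9 (sole candidate).
(9,8) = 1 (sole candidate).
(9,9) = 4 (sole candidate).
(1,8) = 6 (sole candidate).
(3,8) = 7 (sole candidate).
(3,9) = 1 (sole candidate).
(4,9) = 5 (sole candidate).
(5,8) = 2 (sole candidate).
(5,9) = 7 (sole candidate).
(6,6) = 4 (sole candidate).
(6,8) = 8 (sole candidate).
(5,4) = 5 (sole candidate).
(5,6) = 3 (sole candidate).
(6,4) = 2 (sole candidate).
(9,4) = 9: row 9 has {1,2,3,4,7,8}; col 4 has {1,2,3,4,5,6,7}; box has {1,2,3,4,7,8} → only 9 remains.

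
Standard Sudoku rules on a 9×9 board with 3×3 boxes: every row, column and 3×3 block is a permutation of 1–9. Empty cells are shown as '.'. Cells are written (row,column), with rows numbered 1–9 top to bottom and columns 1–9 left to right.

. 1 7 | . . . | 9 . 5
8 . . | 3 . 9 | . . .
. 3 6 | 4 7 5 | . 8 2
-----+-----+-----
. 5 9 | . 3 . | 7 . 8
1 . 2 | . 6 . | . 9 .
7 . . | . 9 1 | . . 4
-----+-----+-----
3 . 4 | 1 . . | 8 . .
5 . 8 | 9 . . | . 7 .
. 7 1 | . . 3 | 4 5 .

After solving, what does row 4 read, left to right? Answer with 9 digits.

(2,3) = 5: row 2 has {3,8,9}; col 3 has {1,2,4,6,7,8,9}; box has {1,3,6,7,8} → only 5 remains.
(3,1) = 9: row 3 has {2,3,4,5,6,7,8}; col 1 has {1,3,5,7,8}; box has {1,3,5,6,7,8} → only 9 remains.
(3,7) = 1: row 3 has {2,3,4,5,6,7,8,9}; col 7 has {4,7,8,9}; box has {2,5,8,9} → only 1 remains.
(4,4) = 2: row 4 has {3,5,7,8,9}; col 4 has {1,3,4,9}; box has {1,3,6,9} → only 2 remains.
(4,6) = 4: row 4 has {2,3,5,7,8,9}; col 6 has {1,3,5,9}; box has {1,2,3,6,9} → only 4 remains.
(5,9) = 3: row 5 has {1,2,6,9}; col 9 has {2,4,5,8}; box has {4,7,8,9} → only 3 remains.
(6,3) = 3: row 6 has {1,4,7,9}; col 3 has {1,2,4,5,6,7,8,9}; box has {1,2,5,7,9} → only 3 remains.
(2,7) = 6: row 2 has {3,5,8,9}; col 7 has {1,4,7,8,9}; box has {1,2,5,8,9} → only 6 remains.
(2,8) = 4: row 2 has {3,5,6,8,9}; col 8 has {5,7,8,9}; box has {1,2,5,6,8,9} → only 4 remains.
(2,9) = 7: row 2 has {3,4,5,6,8,9}; col 9 has {2,3,4,5,8}; box has {1,2,4,5,6,8,9} → only 7 remains.
(4,1) = 6: row 4 has {2,3,4,5,7,8,9}; col 1 has {1,3,5,7,8,9}; box has {1,2,3,5,7,9} → only 6 remains.
(4,8) = 1: row 4 has {2,3,4,5,6,7,8,9}; col 8 has {4,5,7,8,9}; box has {3,4,7,8,9} → only 1 remains.

659234718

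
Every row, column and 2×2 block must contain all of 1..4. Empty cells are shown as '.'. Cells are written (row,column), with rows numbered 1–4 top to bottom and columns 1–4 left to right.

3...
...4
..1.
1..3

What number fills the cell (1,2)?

(1,3) = 2: row 1 has {3}; col 3 has {1}; box has {4} → only 2 remains.
(1,4) = 1: row 1 has {2,3}; col 4 has {3,4}; box has {2,4} → only 1 remains.
(2,1) = 2: row 2 has {4}; col 1 has {1,3}; box has {3} → only 2 remains.
(2,2) = 1: row 2 has {2,4}; col 2 has {}; box has {2,3} → only 1 remains.
(2,3) = 3: row 2 has {1,2,4}; col 3 has {1,2}; box has {1,2,4} → only 3 remains.
(3,1) = 4: row 3 has {1}; col 1 has {1,2,3}; box has {1} → only 4 remains.
(3,4) = 2: row 3 has {1,4}; col 4 has {1,3,4}; box has {1,3} → only 2 remains.
(4,2) = 2: row 4 has {1,3}; col 2 has {1}; box has {1,4} → only 2 remains.
(4,3) = 4: row 4 has {1,2,3}; col 3 has {1,2,3}; box has {1,2,3} → only 4 remains.
(1,2) = 4: row 1 has {1,2,3}; col 2 has {1,2}; box has {1,2,3} → only 4 remains.

4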